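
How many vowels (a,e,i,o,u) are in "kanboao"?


Input: kanboao
Checking each character:
  'k' at position 0: consonant
  'a' at position 1: vowel (running total: 1)
  'n' at position 2: consonant
  'b' at position 3: consonant
  'o' at position 4: vowel (running total: 2)
  'a' at position 5: vowel (running total: 3)
  'o' at position 6: vowel (running total: 4)
Total vowels: 4

4


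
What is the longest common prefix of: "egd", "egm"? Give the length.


Words: egd, egm
  Position 0: all 'e' => match
  Position 1: all 'g' => match
  Position 2: ('d', 'm') => mismatch, stop
LCP = "eg" (length 2)

2


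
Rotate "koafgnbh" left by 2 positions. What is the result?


Input: "koafgnbh", rotate left by 2
First 2 characters: "ko"
Remaining characters: "afgnbh"
Concatenate remaining + first: "afgnbh" + "ko" = "afgnbhko"

afgnbhko


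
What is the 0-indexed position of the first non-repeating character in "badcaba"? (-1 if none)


Input: badcaba
Character frequencies:
  'a': 3
  'b': 2
  'c': 1
  'd': 1
Scanning left to right for freq == 1:
  Position 0 ('b'): freq=2, skip
  Position 1 ('a'): freq=3, skip
  Position 2 ('d'): unique! => answer = 2

2


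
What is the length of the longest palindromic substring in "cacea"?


Input: "cacea"
Checking substrings for palindromes:
  [0:3] "cac" (len 3) => palindrome
Longest palindromic substring: "cac" with length 3

3


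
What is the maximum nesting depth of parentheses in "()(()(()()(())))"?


Input: "()(()(()()(())))"
Tracking depth:
  Position 0 '(': depth becomes 1
  Position 1 ')': depth becomes 0
  Position 2 '(': depth becomes 1
  Position 3 '(': depth becomes 2
  Position 4 ')': depth becomes 1
  Position 5 '(': depth becomes 2
  Position 6 '(': depth becomes 3
  Position 7 ')': depth becomes 2
  Position 8 '(': depth becomes 3
  Position 9 ')': depth becomes 2
  Position 10 '(': depth becomes 3
  Position 11 '(': depth becomes 4
  Position 12 ')': depth becomes 3
  Position 13 ')': depth becomes 2
  Position 14 ')': depth becomes 1
  Position 15 ')': depth becomes 0
Maximum depth reached: 4

4


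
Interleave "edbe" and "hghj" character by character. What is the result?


Interleaving "edbe" and "hghj":
  Position 0: 'e' from first, 'h' from second => "eh"
  Position 1: 'd' from first, 'g' from second => "dg"
  Position 2: 'b' from first, 'h' from second => "bh"
  Position 3: 'e' from first, 'j' from second => "ej"
Result: ehdgbhej

ehdgbhej


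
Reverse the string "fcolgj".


Input: fcolgj
Reading characters right to left:
  Position 5: 'j'
  Position 4: 'g'
  Position 3: 'l'
  Position 2: 'o'
  Position 1: 'c'
  Position 0: 'f'
Reversed: jglocf

jglocf


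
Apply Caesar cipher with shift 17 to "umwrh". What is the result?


Caesar cipher: shift "umwrh" by 17
  'u' (pos 20) + 17 = pos 11 = 'l'
  'm' (pos 12) + 17 = pos 3 = 'd'
  'w' (pos 22) + 17 = pos 13 = 'n'
  'r' (pos 17) + 17 = pos 8 = 'i'
  'h' (pos 7) + 17 = pos 24 = 'y'
Result: ldniy

ldniy


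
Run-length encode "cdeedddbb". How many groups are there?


Input: cdeedddbb
Scanning for consecutive runs:
  Group 1: 'c' x 1 (positions 0-0)
  Group 2: 'd' x 1 (positions 1-1)
  Group 3: 'e' x 2 (positions 2-3)
  Group 4: 'd' x 3 (positions 4-6)
  Group 5: 'b' x 2 (positions 7-8)
Total groups: 5

5


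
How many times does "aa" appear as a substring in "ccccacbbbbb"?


Searching for "aa" in "ccccacbbbbb"
Scanning each position:
  Position 0: "cc" => no
  Position 1: "cc" => no
  Position 2: "cc" => no
  Position 3: "ca" => no
  Position 4: "ac" => no
  Position 5: "cb" => no
  Position 6: "bb" => no
  Position 7: "bb" => no
  Position 8: "bb" => no
  Position 9: "bb" => no
Total occurrences: 0

0


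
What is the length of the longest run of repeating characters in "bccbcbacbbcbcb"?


Input: "bccbcbacbbcbcb"
Scanning for longest run:
  Position 1 ('c'): new char, reset run to 1
  Position 2 ('c'): continues run of 'c', length=2
  Position 3 ('b'): new char, reset run to 1
  Position 4 ('c'): new char, reset run to 1
  Position 5 ('b'): new char, reset run to 1
  Position 6 ('a'): new char, reset run to 1
  Position 7 ('c'): new char, reset run to 1
  Position 8 ('b'): new char, reset run to 1
  Position 9 ('b'): continues run of 'b', length=2
  Position 10 ('c'): new char, reset run to 1
  Position 11 ('b'): new char, reset run to 1
  Position 12 ('c'): new char, reset run to 1
  Position 13 ('b'): new char, reset run to 1
Longest run: 'c' with length 2

2


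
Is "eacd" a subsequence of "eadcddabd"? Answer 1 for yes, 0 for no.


Check if "eacd" is a subsequence of "eadcddabd"
Greedy scan:
  Position 0 ('e'): matches sub[0] = 'e'
  Position 1 ('a'): matches sub[1] = 'a'
  Position 2 ('d'): no match needed
  Position 3 ('c'): matches sub[2] = 'c'
  Position 4 ('d'): matches sub[3] = 'd'
  Position 5 ('d'): no match needed
  Position 6 ('a'): no match needed
  Position 7 ('b'): no match needed
  Position 8 ('d'): no match needed
All 4 characters matched => is a subsequence

1


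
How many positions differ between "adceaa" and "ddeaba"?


Comparing "adceaa" and "ddeaba" position by position:
  Position 0: 'a' vs 'd' => DIFFER
  Position 1: 'd' vs 'd' => same
  Position 2: 'c' vs 'e' => DIFFER
  Position 3: 'e' vs 'a' => DIFFER
  Position 4: 'a' vs 'b' => DIFFER
  Position 5: 'a' vs 'a' => same
Positions that differ: 4

4


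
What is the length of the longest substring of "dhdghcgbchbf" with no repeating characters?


Input: "dhdghcgbchbf"
Sliding window (track last position of each char):
  Position 0 ('d'): window [0,0] length 1 -- new best
  Position 1 ('h'): window [0,1] length 2 -- new best
  Position 2 ('d'): repeat (last at 0), move window start to 1
  Position 2 ('d'): window [1,2] length 2
  Position 3 ('g'): window [1,3] length 3 -- new best
  Position 4 ('h'): repeat (last at 1), move window start to 2
  Position 4 ('h'): window [2,4] length 3
  Position 5 ('c'): window [2,5] length 4 -- new best
  Position 6 ('g'): repeat (last at 3), move window start to 4
  Position 6 ('g'): window [4,6] length 3
  Position 7 ('b'): window [4,7] length 4
  Position 8 ('c'): repeat (last at 5), move window start to 6
  Position 8 ('c'): window [6,8] length 3
  Position 9 ('h'): window [6,9] length 4
  Position 10 ('b'): repeat (last at 7), move window start to 8
  Position 10 ('b'): window [8,10] length 3
  Position 11 ('f'): window [8,11] length 4
Longest substring with no repeats: "dghc" with length 4

4


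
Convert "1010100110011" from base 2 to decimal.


Input: "1010100110011" in base 2
Positional expansion:
  Digit '1' (value 1) x 2^12 = 4096
  Digit '0' (value 0) x 2^11 = 0
  Digit '1' (value 1) x 2^10 = 1024
  Digit '0' (value 0) x 2^9 = 0
  Digit '1' (value 1) x 2^8 = 256
  Digit '0' (value 0) x 2^7 = 0
  Digit '0' (value 0) x 2^6 = 0
  Digit '1' (value 1) x 2^5 = 32
  Digit '1' (value 1) x 2^4 = 16
  Digit '0' (value 0) x 2^3 = 0
  Digit '0' (value 0) x 2^2 = 0
  Digit '1' (value 1) x 2^1 = 2
  Digit '1' (value 1) x 2^0 = 1
Sum = 5427

5427


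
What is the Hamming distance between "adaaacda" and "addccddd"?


Comparing "adaaacda" and "addccddd" position by position:
  Position 0: 'a' vs 'a' => same
  Position 1: 'd' vs 'd' => same
  Position 2: 'a' vs 'd' => differ
  Position 3: 'a' vs 'c' => differ
  Position 4: 'a' vs 'c' => differ
  Position 5: 'c' vs 'd' => differ
  Position 6: 'd' vs 'd' => same
  Position 7: 'a' vs 'd' => differ
Total differences (Hamming distance): 5

5


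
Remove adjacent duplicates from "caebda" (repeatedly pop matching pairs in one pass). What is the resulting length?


Input: caebda
Stack-based adjacent duplicate removal:
  Read 'c': push. Stack: c
  Read 'a': push. Stack: ca
  Read 'e': push. Stack: cae
  Read 'b': push. Stack: caeb
  Read 'd': push. Stack: caebd
  Read 'a': push. Stack: caebda
Final stack: "caebda" (length 6)

6


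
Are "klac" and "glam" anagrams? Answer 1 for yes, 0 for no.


Strings: "klac", "glam"
Sorted first:  ackl
Sorted second: aglm
Differ at position 1: 'c' vs 'g' => not anagrams

0


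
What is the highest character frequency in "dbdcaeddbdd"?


Input: dbdcaeddbdd
Character counts:
  'a': 1
  'b': 2
  'c': 1
  'd': 6
  'e': 1
Maximum frequency: 6

6


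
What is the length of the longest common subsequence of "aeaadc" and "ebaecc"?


LCS of "aeaadc" and "ebaecc"
DP table:
           e    b    a    e    c    c
      0    0    0    0    0    0    0
  a   0    0    0    1    1    1    1
  e   0    1    1    1    2    2    2
  a   0    1    1    2    2    2    2
  a   0    1    1    2    2    2    2
  d   0    1    1    2    2    2    2
  c   0    1    1    2    2    3    3
LCS length = dp[6][6] = 3

3


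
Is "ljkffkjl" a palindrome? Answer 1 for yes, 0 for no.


Input: ljkffkjl
Reversed: ljkffkjl
  Compare pos 0 ('l') with pos 7 ('l'): match
  Compare pos 1 ('j') with pos 6 ('j'): match
  Compare pos 2 ('k') with pos 5 ('k'): match
  Compare pos 3 ('f') with pos 4 ('f'): match
Result: palindrome

1


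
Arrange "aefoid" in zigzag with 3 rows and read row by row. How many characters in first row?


Zigzag "aefoid" into 3 rows:
Placing characters:
  'a' => row 0
  'e' => row 1
  'f' => row 2
  'o' => row 1
  'i' => row 0
  'd' => row 1
Rows:
  Row 0: "ai"
  Row 1: "eod"
  Row 2: "f"
First row length: 2

2


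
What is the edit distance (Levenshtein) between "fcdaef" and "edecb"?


Computing edit distance: "fcdaef" -> "edecb"
DP table:
           e    d    e    c    b
      0    1    2    3    4    5
  f   1    1    2    3    4    5
  c   2    2    2    3    3    4
  d   3    3    2    3    4    4
  a   4    4    3    3    4    5
  e   5    4    4    3    4    5
  f   6    5    5    4    4    5
Edit distance = dp[6][5] = 5

5


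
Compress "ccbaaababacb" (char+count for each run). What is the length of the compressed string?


Input: ccbaaababacb
Runs:
  'c' x 2 => "c2"
  'b' x 1 => "b1"
  'a' x 3 => "a3"
  'b' x 1 => "b1"
  'a' x 1 => "a1"
  'b' x 1 => "b1"
  'a' x 1 => "a1"
  'c' x 1 => "c1"
  'b' x 1 => "b1"
Compressed: "c2b1a3b1a1b1a1c1b1"
Compressed length: 18

18


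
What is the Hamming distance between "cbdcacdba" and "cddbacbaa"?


Comparing "cbdcacdba" and "cddbacbaa" position by position:
  Position 0: 'c' vs 'c' => same
  Position 1: 'b' vs 'd' => differ
  Position 2: 'd' vs 'd' => same
  Position 3: 'c' vs 'b' => differ
  Position 4: 'a' vs 'a' => same
  Position 5: 'c' vs 'c' => same
  Position 6: 'd' vs 'b' => differ
  Position 7: 'b' vs 'a' => differ
  Position 8: 'a' vs 'a' => same
Total differences (Hamming distance): 4

4


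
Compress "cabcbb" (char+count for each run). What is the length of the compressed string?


Input: cabcbb
Runs:
  'c' x 1 => "c1"
  'a' x 1 => "a1"
  'b' x 1 => "b1"
  'c' x 1 => "c1"
  'b' x 2 => "b2"
Compressed: "c1a1b1c1b2"
Compressed length: 10

10


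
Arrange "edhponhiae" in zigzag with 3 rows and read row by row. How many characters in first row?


Zigzag "edhponhiae" into 3 rows:
Placing characters:
  'e' => row 0
  'd' => row 1
  'h' => row 2
  'p' => row 1
  'o' => row 0
  'n' => row 1
  'h' => row 2
  'i' => row 1
  'a' => row 0
  'e' => row 1
Rows:
  Row 0: "eoa"
  Row 1: "dpnie"
  Row 2: "hh"
First row length: 3

3


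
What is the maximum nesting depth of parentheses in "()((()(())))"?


Input: "()((()(())))"
Tracking depth:
  Position 0 '(': depth becomes 1
  Position 1 ')': depth becomes 0
  Position 2 '(': depth becomes 1
  Position 3 '(': depth becomes 2
  Position 4 '(': depth becomes 3
  Position 5 ')': depth becomes 2
  Position 6 '(': depth becomes 3
  Position 7 '(': depth becomes 4
  Position 8 ')': depth becomes 3
  Position 9 ')': depth becomes 2
  Position 10 ')': depth becomes 1
  Position 11 ')': depth becomes 0
Maximum depth reached: 4

4


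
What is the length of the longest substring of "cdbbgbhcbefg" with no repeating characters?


Input: "cdbbgbhcbefg"
Sliding window (track last position of each char):
  Position 0 ('c'): window [0,0] length 1 -- new best
  Position 1 ('d'): window [0,1] length 2 -- new best
  Position 2 ('b'): window [0,2] length 3 -- new best
  Position 3 ('b'): repeat (last at 2), move window start to 3
  Position 3 ('b'): window [3,3] length 1
  Position 4 ('g'): window [3,4] length 2
  Position 5 ('b'): repeat (last at 3), move window start to 4
  Position 5 ('b'): window [4,5] length 2
  Position 6 ('h'): window [4,6] length 3
  Position 7 ('c'): window [4,7] length 4 -- new best
  Position 8 ('b'): repeat (last at 5), move window start to 6
  Position 8 ('b'): window [6,8] length 3
  Position 9 ('e'): window [6,9] length 4
  Position 10 ('f'): window [6,10] length 5 -- new best
  Position 11 ('g'): window [6,11] length 6 -- new best
Longest substring with no repeats: "hcbefg" with length 6

6


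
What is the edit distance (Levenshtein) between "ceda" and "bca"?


Computing edit distance: "ceda" -> "bca"
DP table:
           b    c    a
      0    1    2    3
  c   1    1    1    2
  e   2    2    2    2
  d   3    3    3    3
  a   4    4    4    3
Edit distance = dp[4][3] = 3

3


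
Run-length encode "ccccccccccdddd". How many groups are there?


Input: ccccccccccdddd
Scanning for consecutive runs:
  Group 1: 'c' x 10 (positions 0-9)
  Group 2: 'd' x 4 (positions 10-13)
Total groups: 2

2


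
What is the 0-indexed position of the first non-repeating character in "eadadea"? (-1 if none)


Input: eadadea
Character frequencies:
  'a': 3
  'd': 2
  'e': 2
Scanning left to right for freq == 1:
  Position 0 ('e'): freq=2, skip
  Position 1 ('a'): freq=3, skip
  Position 2 ('d'): freq=2, skip
  Position 3 ('a'): freq=3, skip
  Position 4 ('d'): freq=2, skip
  Position 5 ('e'): freq=2, skip
  Position 6 ('a'): freq=3, skip
  No unique character found => answer = -1

-1


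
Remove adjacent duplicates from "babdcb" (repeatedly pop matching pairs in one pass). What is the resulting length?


Input: babdcb
Stack-based adjacent duplicate removal:
  Read 'b': push. Stack: b
  Read 'a': push. Stack: ba
  Read 'b': push. Stack: bab
  Read 'd': push. Stack: babd
  Read 'c': push. Stack: babdc
  Read 'b': push. Stack: babdcb
Final stack: "babdcb" (length 6)

6


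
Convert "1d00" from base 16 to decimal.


Input: "1d00" in base 16
Positional expansion:
  Digit '1' (value 1) x 16^3 = 4096
  Digit 'd' (value 13) x 16^2 = 3328
  Digit '0' (value 0) x 16^1 = 0
  Digit '0' (value 0) x 16^0 = 0
Sum = 7424

7424


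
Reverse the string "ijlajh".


Input: ijlajh
Reading characters right to left:
  Position 5: 'h'
  Position 4: 'j'
  Position 3: 'a'
  Position 2: 'l'
  Position 1: 'j'
  Position 0: 'i'
Reversed: hjalji

hjalji


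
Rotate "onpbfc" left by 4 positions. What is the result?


Input: "onpbfc", rotate left by 4
First 4 characters: "onpb"
Remaining characters: "fc"
Concatenate remaining + first: "fc" + "onpb" = "fconpb"

fconpb


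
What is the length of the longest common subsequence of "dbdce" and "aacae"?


LCS of "dbdce" and "aacae"
DP table:
           a    a    c    a    e
      0    0    0    0    0    0
  d   0    0    0    0    0    0
  b   0    0    0    0    0    0
  d   0    0    0    0    0    0
  c   0    0    0    1    1    1
  e   0    0    0    1    1    2
LCS length = dp[5][5] = 2

2


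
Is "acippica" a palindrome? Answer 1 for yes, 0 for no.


Input: acippica
Reversed: acippica
  Compare pos 0 ('a') with pos 7 ('a'): match
  Compare pos 1 ('c') with pos 6 ('c'): match
  Compare pos 2 ('i') with pos 5 ('i'): match
  Compare pos 3 ('p') with pos 4 ('p'): match
Result: palindrome

1


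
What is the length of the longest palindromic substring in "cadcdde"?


Input: "cadcdde"
Checking substrings for palindromes:
  [2:5] "dcd" (len 3) => palindrome
  [4:6] "dd" (len 2) => palindrome
Longest palindromic substring: "dcd" with length 3

3


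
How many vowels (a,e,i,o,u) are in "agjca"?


Input: agjca
Checking each character:
  'a' at position 0: vowel (running total: 1)
  'g' at position 1: consonant
  'j' at position 2: consonant
  'c' at position 3: consonant
  'a' at position 4: vowel (running total: 2)
Total vowels: 2

2


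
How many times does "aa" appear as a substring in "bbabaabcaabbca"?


Searching for "aa" in "bbabaabcaabbca"
Scanning each position:
  Position 0: "bb" => no
  Position 1: "ba" => no
  Position 2: "ab" => no
  Position 3: "ba" => no
  Position 4: "aa" => MATCH
  Position 5: "ab" => no
  Position 6: "bc" => no
  Position 7: "ca" => no
  Position 8: "aa" => MATCH
  Position 9: "ab" => no
  Position 10: "bb" => no
  Position 11: "bc" => no
  Position 12: "ca" => no
Total occurrences: 2

2


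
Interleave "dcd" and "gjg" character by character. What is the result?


Interleaving "dcd" and "gjg":
  Position 0: 'd' from first, 'g' from second => "dg"
  Position 1: 'c' from first, 'j' from second => "cj"
  Position 2: 'd' from first, 'g' from second => "dg"
Result: dgcjdg

dgcjdg


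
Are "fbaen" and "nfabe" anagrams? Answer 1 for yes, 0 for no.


Strings: "fbaen", "nfabe"
Sorted first:  abefn
Sorted second: abefn
Sorted forms match => anagrams

1


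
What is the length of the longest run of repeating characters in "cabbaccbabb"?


Input: "cabbaccbabb"
Scanning for longest run:
  Position 1 ('a'): new char, reset run to 1
  Position 2 ('b'): new char, reset run to 1
  Position 3 ('b'): continues run of 'b', length=2
  Position 4 ('a'): new char, reset run to 1
  Position 5 ('c'): new char, reset run to 1
  Position 6 ('c'): continues run of 'c', length=2
  Position 7 ('b'): new char, reset run to 1
  Position 8 ('a'): new char, reset run to 1
  Position 9 ('b'): new char, reset run to 1
  Position 10 ('b'): continues run of 'b', length=2
Longest run: 'b' with length 2

2


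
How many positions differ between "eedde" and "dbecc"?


Comparing "eedde" and "dbecc" position by position:
  Position 0: 'e' vs 'd' => DIFFER
  Position 1: 'e' vs 'b' => DIFFER
  Position 2: 'd' vs 'e' => DIFFER
  Position 3: 'd' vs 'c' => DIFFER
  Position 4: 'e' vs 'c' => DIFFER
Positions that differ: 5

5


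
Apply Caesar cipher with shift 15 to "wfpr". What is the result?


Caesar cipher: shift "wfpr" by 15
  'w' (pos 22) + 15 = pos 11 = 'l'
  'f' (pos 5) + 15 = pos 20 = 'u'
  'p' (pos 15) + 15 = pos 4 = 'e'
  'r' (pos 17) + 15 = pos 6 = 'g'
Result: lueg

lueg


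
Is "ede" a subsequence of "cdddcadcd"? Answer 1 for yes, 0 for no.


Check if "ede" is a subsequence of "cdddcadcd"
Greedy scan:
  Position 0 ('c'): no match needed
  Position 1 ('d'): no match needed
  Position 2 ('d'): no match needed
  Position 3 ('d'): no match needed
  Position 4 ('c'): no match needed
  Position 5 ('a'): no match needed
  Position 6 ('d'): no match needed
  Position 7 ('c'): no match needed
  Position 8 ('d'): no match needed
Only matched 0/3 characters => not a subsequence

0


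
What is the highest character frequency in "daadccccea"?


Input: daadccccea
Character counts:
  'a': 3
  'c': 4
  'd': 2
  'e': 1
Maximum frequency: 4

4


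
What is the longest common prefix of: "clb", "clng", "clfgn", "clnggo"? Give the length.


Words: clb, clng, clfgn, clnggo
  Position 0: all 'c' => match
  Position 1: all 'l' => match
  Position 2: ('b', 'n', 'f', 'n') => mismatch, stop
LCP = "cl" (length 2)

2


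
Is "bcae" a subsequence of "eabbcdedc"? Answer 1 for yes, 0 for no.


Check if "bcae" is a subsequence of "eabbcdedc"
Greedy scan:
  Position 0 ('e'): no match needed
  Position 1 ('a'): no match needed
  Position 2 ('b'): matches sub[0] = 'b'
  Position 3 ('b'): no match needed
  Position 4 ('c'): matches sub[1] = 'c'
  Position 5 ('d'): no match needed
  Position 6 ('e'): no match needed
  Position 7 ('d'): no match needed
  Position 8 ('c'): no match needed
Only matched 2/4 characters => not a subsequence

0


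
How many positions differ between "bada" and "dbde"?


Comparing "bada" and "dbde" position by position:
  Position 0: 'b' vs 'd' => DIFFER
  Position 1: 'a' vs 'b' => DIFFER
  Position 2: 'd' vs 'd' => same
  Position 3: 'a' vs 'e' => DIFFER
Positions that differ: 3

3


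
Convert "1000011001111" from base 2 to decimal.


Input: "1000011001111" in base 2
Positional expansion:
  Digit '1' (value 1) x 2^12 = 4096
  Digit '0' (value 0) x 2^11 = 0
  Digit '0' (value 0) x 2^10 = 0
  Digit '0' (value 0) x 2^9 = 0
  Digit '0' (value 0) x 2^8 = 0
  Digit '1' (value 1) x 2^7 = 128
  Digit '1' (value 1) x 2^6 = 64
  Digit '0' (value 0) x 2^5 = 0
  Digit '0' (value 0) x 2^4 = 0
  Digit '1' (value 1) x 2^3 = 8
  Digit '1' (value 1) x 2^2 = 4
  Digit '1' (value 1) x 2^1 = 2
  Digit '1' (value 1) x 2^0 = 1
Sum = 4303

4303


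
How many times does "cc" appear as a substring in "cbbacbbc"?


Searching for "cc" in "cbbacbbc"
Scanning each position:
  Position 0: "cb" => no
  Position 1: "bb" => no
  Position 2: "ba" => no
  Position 3: "ac" => no
  Position 4: "cb" => no
  Position 5: "bb" => no
  Position 6: "bc" => no
Total occurrences: 0

0


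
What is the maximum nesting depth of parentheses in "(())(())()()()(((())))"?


Input: "(())(())()()()(((())))"
Tracking depth:
  Position 0 '(': depth becomes 1
  Position 1 '(': depth becomes 2
  Position 2 ')': depth becomes 1
  Position 3 ')': depth becomes 0
  Position 4 '(': depth becomes 1
  Position 5 '(': depth becomes 2
  Position 6 ')': depth becomes 1
  Position 7 ')': depth becomes 0
  Position 8 '(': depth becomes 1
  Position 9 ')': depth becomes 0
  Position 10 '(': depth becomes 1
  Position 11 ')': depth becomes 0
  Position 12 '(': depth becomes 1
  Position 13 ')': depth becomes 0
  Position 14 '(': depth becomes 1
  Position 15 '(': depth becomes 2
  Position 16 '(': depth becomes 3
  Position 17 '(': depth becomes 4
  Position 18 ')': depth becomes 3
  Position 19 ')': depth becomes 2
  Position 20 ')': depth becomes 1
  Position 21 ')': depth becomes 0
Maximum depth reached: 4

4


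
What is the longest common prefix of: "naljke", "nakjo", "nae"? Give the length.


Words: naljke, nakjo, nae
  Position 0: all 'n' => match
  Position 1: all 'a' => match
  Position 2: ('l', 'k', 'e') => mismatch, stop
LCP = "na" (length 2)

2


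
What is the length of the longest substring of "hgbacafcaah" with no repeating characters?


Input: "hgbacafcaah"
Sliding window (track last position of each char):
  Position 0 ('h'): window [0,0] length 1 -- new best
  Position 1 ('g'): window [0,1] length 2 -- new best
  Position 2 ('b'): window [0,2] length 3 -- new best
  Position 3 ('a'): window [0,3] length 4 -- new best
  Position 4 ('c'): window [0,4] length 5 -- new best
  Position 5 ('a'): repeat (last at 3), move window start to 4
  Position 5 ('a'): window [4,5] length 2
  Position 6 ('f'): window [4,6] length 3
  Position 7 ('c'): repeat (last at 4), move window start to 5
  Position 7 ('c'): window [5,7] length 3
  Position 8 ('a'): repeat (last at 5), move window start to 6
  Position 8 ('a'): window [6,8] length 3
  Position 9 ('a'): repeat (last at 8), move window start to 9
  Position 9 ('a'): window [9,9] length 1
  Position 10 ('h'): window [9,10] length 2
Longest substring with no repeats: "hgbac" with length 5

5


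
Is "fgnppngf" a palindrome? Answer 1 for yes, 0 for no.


Input: fgnppngf
Reversed: fgnppngf
  Compare pos 0 ('f') with pos 7 ('f'): match
  Compare pos 1 ('g') with pos 6 ('g'): match
  Compare pos 2 ('n') with pos 5 ('n'): match
  Compare pos 3 ('p') with pos 4 ('p'): match
Result: palindrome

1


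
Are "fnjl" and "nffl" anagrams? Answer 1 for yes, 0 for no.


Strings: "fnjl", "nffl"
Sorted first:  fjln
Sorted second: ffln
Differ at position 1: 'j' vs 'f' => not anagrams

0


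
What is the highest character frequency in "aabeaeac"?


Input: aabeaeac
Character counts:
  'a': 4
  'b': 1
  'c': 1
  'e': 2
Maximum frequency: 4

4


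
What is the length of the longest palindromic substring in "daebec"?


Input: "daebec"
Checking substrings for palindromes:
  [2:5] "ebe" (len 3) => palindrome
Longest palindromic substring: "ebe" with length 3

3


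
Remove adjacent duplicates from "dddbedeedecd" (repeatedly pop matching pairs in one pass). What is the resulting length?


Input: dddbedeedecd
Stack-based adjacent duplicate removal:
  Read 'd': push. Stack: d
  Read 'd': matches stack top 'd' => pop. Stack: (empty)
  Read 'd': push. Stack: d
  Read 'b': push. Stack: db
  Read 'e': push. Stack: dbe
  Read 'd': push. Stack: dbed
  Read 'e': push. Stack: dbede
  Read 'e': matches stack top 'e' => pop. Stack: dbed
  Read 'd': matches stack top 'd' => pop. Stack: dbe
  Read 'e': matches stack top 'e' => pop. Stack: db
  Read 'c': push. Stack: dbc
  Read 'd': push. Stack: dbcd
Final stack: "dbcd" (length 4)

4


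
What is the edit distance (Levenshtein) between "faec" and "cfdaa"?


Computing edit distance: "faec" -> "cfdaa"
DP table:
           c    f    d    a    a
      0    1    2    3    4    5
  f   1    1    1    2    3    4
  a   2    2    2    2    2    3
  e   3    3    3    3    3    3
  c   4    3    4    4    4    4
Edit distance = dp[4][5] = 4

4


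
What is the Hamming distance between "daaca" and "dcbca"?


Comparing "daaca" and "dcbca" position by position:
  Position 0: 'd' vs 'd' => same
  Position 1: 'a' vs 'c' => differ
  Position 2: 'a' vs 'b' => differ
  Position 3: 'c' vs 'c' => same
  Position 4: 'a' vs 'a' => same
Total differences (Hamming distance): 2

2


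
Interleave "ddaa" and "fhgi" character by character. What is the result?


Interleaving "ddaa" and "fhgi":
  Position 0: 'd' from first, 'f' from second => "df"
  Position 1: 'd' from first, 'h' from second => "dh"
  Position 2: 'a' from first, 'g' from second => "ag"
  Position 3: 'a' from first, 'i' from second => "ai"
Result: dfdhagai

dfdhagai


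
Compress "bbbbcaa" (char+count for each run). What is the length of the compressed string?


Input: bbbbcaa
Runs:
  'b' x 4 => "b4"
  'c' x 1 => "c1"
  'a' x 2 => "a2"
Compressed: "b4c1a2"
Compressed length: 6

6


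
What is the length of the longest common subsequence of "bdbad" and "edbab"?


LCS of "bdbad" and "edbab"
DP table:
           e    d    b    a    b
      0    0    0    0    0    0
  b   0    0    0    1    1    1
  d   0    0    1    1    1    1
  b   0    0    1    2    2    2
  a   0    0    1    2    3    3
  d   0    0    1    2    3    3
LCS length = dp[5][5] = 3

3


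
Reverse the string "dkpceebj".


Input: dkpceebj
Reading characters right to left:
  Position 7: 'j'
  Position 6: 'b'
  Position 5: 'e'
  Position 4: 'e'
  Position 3: 'c'
  Position 2: 'p'
  Position 1: 'k'
  Position 0: 'd'
Reversed: jbeecpkd

jbeecpkd


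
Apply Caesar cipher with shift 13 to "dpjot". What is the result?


Caesar cipher: shift "dpjot" by 13
  'd' (pos 3) + 13 = pos 16 = 'q'
  'p' (pos 15) + 13 = pos 2 = 'c'
  'j' (pos 9) + 13 = pos 22 = 'w'
  'o' (pos 14) + 13 = pos 1 = 'b'
  't' (pos 19) + 13 = pos 6 = 'g'
Result: qcwbg

qcwbg


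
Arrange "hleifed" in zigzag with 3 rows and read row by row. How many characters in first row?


Zigzag "hleifed" into 3 rows:
Placing characters:
  'h' => row 0
  'l' => row 1
  'e' => row 2
  'i' => row 1
  'f' => row 0
  'e' => row 1
  'd' => row 2
Rows:
  Row 0: "hf"
  Row 1: "lie"
  Row 2: "ed"
First row length: 2

2


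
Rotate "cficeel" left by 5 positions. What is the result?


Input: "cficeel", rotate left by 5
First 5 characters: "cfice"
Remaining characters: "el"
Concatenate remaining + first: "el" + "cfice" = "elcfice"

elcfice


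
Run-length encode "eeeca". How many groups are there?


Input: eeeca
Scanning for consecutive runs:
  Group 1: 'e' x 3 (positions 0-2)
  Group 2: 'c' x 1 (positions 3-3)
  Group 3: 'a' x 1 (positions 4-4)
Total groups: 3

3


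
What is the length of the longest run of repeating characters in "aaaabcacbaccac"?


Input: "aaaabcacbaccac"
Scanning for longest run:
  Position 1 ('a'): continues run of 'a', length=2
  Position 2 ('a'): continues run of 'a', length=3
  Position 3 ('a'): continues run of 'a', length=4
  Position 4 ('b'): new char, reset run to 1
  Position 5 ('c'): new char, reset run to 1
  Position 6 ('a'): new char, reset run to 1
  Position 7 ('c'): new char, reset run to 1
  Position 8 ('b'): new char, reset run to 1
  Position 9 ('a'): new char, reset run to 1
  Position 10 ('c'): new char, reset run to 1
  Position 11 ('c'): continues run of 'c', length=2
  Position 12 ('a'): new char, reset run to 1
  Position 13 ('c'): new char, reset run to 1
Longest run: 'a' with length 4

4


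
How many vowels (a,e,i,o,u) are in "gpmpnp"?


Input: gpmpnp
Checking each character:
  'g' at position 0: consonant
  'p' at position 1: consonant
  'm' at position 2: consonant
  'p' at position 3: consonant
  'n' at position 4: consonant
  'p' at position 5: consonant
Total vowels: 0

0


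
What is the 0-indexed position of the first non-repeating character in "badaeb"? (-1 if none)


Input: badaeb
Character frequencies:
  'a': 2
  'b': 2
  'd': 1
  'e': 1
Scanning left to right for freq == 1:
  Position 0 ('b'): freq=2, skip
  Position 1 ('a'): freq=2, skip
  Position 2 ('d'): unique! => answer = 2

2


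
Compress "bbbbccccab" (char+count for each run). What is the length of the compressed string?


Input: bbbbccccab
Runs:
  'b' x 4 => "b4"
  'c' x 4 => "c4"
  'a' x 1 => "a1"
  'b' x 1 => "b1"
Compressed: "b4c4a1b1"
Compressed length: 8

8


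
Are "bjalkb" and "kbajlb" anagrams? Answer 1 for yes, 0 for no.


Strings: "bjalkb", "kbajlb"
Sorted first:  abbjkl
Sorted second: abbjkl
Sorted forms match => anagrams

1


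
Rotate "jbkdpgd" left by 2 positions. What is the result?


Input: "jbkdpgd", rotate left by 2
First 2 characters: "jb"
Remaining characters: "kdpgd"
Concatenate remaining + first: "kdpgd" + "jb" = "kdpgdjb"

kdpgdjb


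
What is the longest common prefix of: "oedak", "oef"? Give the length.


Words: oedak, oef
  Position 0: all 'o' => match
  Position 1: all 'e' => match
  Position 2: ('d', 'f') => mismatch, stop
LCP = "oe" (length 2)

2


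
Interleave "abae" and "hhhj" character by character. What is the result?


Interleaving "abae" and "hhhj":
  Position 0: 'a' from first, 'h' from second => "ah"
  Position 1: 'b' from first, 'h' from second => "bh"
  Position 2: 'a' from first, 'h' from second => "ah"
  Position 3: 'e' from first, 'j' from second => "ej"
Result: ahbhahej

ahbhahej


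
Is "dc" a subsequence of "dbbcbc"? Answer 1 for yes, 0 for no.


Check if "dc" is a subsequence of "dbbcbc"
Greedy scan:
  Position 0 ('d'): matches sub[0] = 'd'
  Position 1 ('b'): no match needed
  Position 2 ('b'): no match needed
  Position 3 ('c'): matches sub[1] = 'c'
  Position 4 ('b'): no match needed
  Position 5 ('c'): no match needed
All 2 characters matched => is a subsequence

1


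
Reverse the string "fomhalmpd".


Input: fomhalmpd
Reading characters right to left:
  Position 8: 'd'
  Position 7: 'p'
  Position 6: 'm'
  Position 5: 'l'
  Position 4: 'a'
  Position 3: 'h'
  Position 2: 'm'
  Position 1: 'o'
  Position 0: 'f'
Reversed: dpmlahmof

dpmlahmof


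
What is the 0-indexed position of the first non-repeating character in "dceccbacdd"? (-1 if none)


Input: dceccbacdd
Character frequencies:
  'a': 1
  'b': 1
  'c': 4
  'd': 3
  'e': 1
Scanning left to right for freq == 1:
  Position 0 ('d'): freq=3, skip
  Position 1 ('c'): freq=4, skip
  Position 2 ('e'): unique! => answer = 2

2


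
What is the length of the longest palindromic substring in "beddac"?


Input: "beddac"
Checking substrings for palindromes:
  [2:4] "dd" (len 2) => palindrome
Longest palindromic substring: "dd" with length 2

2


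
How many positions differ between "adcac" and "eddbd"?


Comparing "adcac" and "eddbd" position by position:
  Position 0: 'a' vs 'e' => DIFFER
  Position 1: 'd' vs 'd' => same
  Position 2: 'c' vs 'd' => DIFFER
  Position 3: 'a' vs 'b' => DIFFER
  Position 4: 'c' vs 'd' => DIFFER
Positions that differ: 4

4


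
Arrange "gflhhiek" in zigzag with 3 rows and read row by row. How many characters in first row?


Zigzag "gflhhiek" into 3 rows:
Placing characters:
  'g' => row 0
  'f' => row 1
  'l' => row 2
  'h' => row 1
  'h' => row 0
  'i' => row 1
  'e' => row 2
  'k' => row 1
Rows:
  Row 0: "gh"
  Row 1: "fhik"
  Row 2: "le"
First row length: 2

2


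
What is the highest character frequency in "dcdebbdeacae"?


Input: dcdebbdeacae
Character counts:
  'a': 2
  'b': 2
  'c': 2
  'd': 3
  'e': 3
Maximum frequency: 3

3


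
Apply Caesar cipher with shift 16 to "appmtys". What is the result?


Caesar cipher: shift "appmtys" by 16
  'a' (pos 0) + 16 = pos 16 = 'q'
  'p' (pos 15) + 16 = pos 5 = 'f'
  'p' (pos 15) + 16 = pos 5 = 'f'
  'm' (pos 12) + 16 = pos 2 = 'c'
  't' (pos 19) + 16 = pos 9 = 'j'
  'y' (pos 24) + 16 = pos 14 = 'o'
  's' (pos 18) + 16 = pos 8 = 'i'
Result: qffcjoi

qffcjoi


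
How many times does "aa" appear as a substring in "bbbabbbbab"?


Searching for "aa" in "bbbabbbbab"
Scanning each position:
  Position 0: "bb" => no
  Position 1: "bb" => no
  Position 2: "ba" => no
  Position 3: "ab" => no
  Position 4: "bb" => no
  Position 5: "bb" => no
  Position 6: "bb" => no
  Position 7: "ba" => no
  Position 8: "ab" => no
Total occurrences: 0

0


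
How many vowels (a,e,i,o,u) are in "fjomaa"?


Input: fjomaa
Checking each character:
  'f' at position 0: consonant
  'j' at position 1: consonant
  'o' at position 2: vowel (running total: 1)
  'm' at position 3: consonant
  'a' at position 4: vowel (running total: 2)
  'a' at position 5: vowel (running total: 3)
Total vowels: 3

3


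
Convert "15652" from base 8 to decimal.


Input: "15652" in base 8
Positional expansion:
  Digit '1' (value 1) x 8^4 = 4096
  Digit '5' (value 5) x 8^3 = 2560
  Digit '6' (value 6) x 8^2 = 384
  Digit '5' (value 5) x 8^1 = 40
  Digit '2' (value 2) x 8^0 = 2
Sum = 7082

7082


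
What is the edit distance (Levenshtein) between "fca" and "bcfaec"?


Computing edit distance: "fca" -> "bcfaec"
DP table:
           b    c    f    a    e    c
      0    1    2    3    4    5    6
  f   1    1    2    2    3    4    5
  c   2    2    1    2    3    4    4
  a   3    3    2    2    2    3    4
Edit distance = dp[3][6] = 4

4


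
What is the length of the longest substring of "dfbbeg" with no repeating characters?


Input: "dfbbeg"
Sliding window (track last position of each char):
  Position 0 ('d'): window [0,0] length 1 -- new best
  Position 1 ('f'): window [0,1] length 2 -- new best
  Position 2 ('b'): window [0,2] length 3 -- new best
  Position 3 ('b'): repeat (last at 2), move window start to 3
  Position 3 ('b'): window [3,3] length 1
  Position 4 ('e'): window [3,4] length 2
  Position 5 ('g'): window [3,5] length 3
Longest substring with no repeats: "dfb" with length 3

3


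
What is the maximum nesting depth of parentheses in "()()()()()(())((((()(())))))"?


Input: "()()()()()(())((((()(())))))"
Tracking depth:
  Position 0 '(': depth becomes 1
  Position 1 ')': depth becomes 0
  Position 2 '(': depth becomes 1
  Position 3 ')': depth becomes 0
  Position 4 '(': depth becomes 1
  Position 5 ')': depth becomes 0
  Position 6 '(': depth becomes 1
  Position 7 ')': depth becomes 0
  Position 8 '(': depth becomes 1
  Position 9 ')': depth becomes 0
  Position 10 '(': depth becomes 1
  Position 11 '(': depth becomes 2
  Position 12 ')': depth becomes 1
  Position 13 ')': depth becomes 0
  Position 14 '(': depth becomes 1
  Position 15 '(': depth becomes 2
  Position 16 '(': depth becomes 3
  Position 17 '(': depth becomes 4
  Position 18 '(': depth becomes 5
  Position 19 ')': depth becomes 4
  Position 20 '(': depth becomes 5
  Position 21 '(': depth becomes 6
  Position 22 ')': depth becomes 5
  Position 23 ')': depth becomes 4
  Position 24 ')': depth becomes 3
  Position 25 ')': depth becomes 2
  Position 26 ')': depth becomes 1
  Position 27 ')': depth becomes 0
Maximum depth reached: 6

6


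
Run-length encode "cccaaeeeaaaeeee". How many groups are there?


Input: cccaaeeeaaaeeee
Scanning for consecutive runs:
  Group 1: 'c' x 3 (positions 0-2)
  Group 2: 'a' x 2 (positions 3-4)
  Group 3: 'e' x 3 (positions 5-7)
  Group 4: 'a' x 3 (positions 8-10)
  Group 5: 'e' x 4 (positions 11-14)
Total groups: 5

5


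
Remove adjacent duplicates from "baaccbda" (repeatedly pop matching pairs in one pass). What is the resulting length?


Input: baaccbda
Stack-based adjacent duplicate removal:
  Read 'b': push. Stack: b
  Read 'a': push. Stack: ba
  Read 'a': matches stack top 'a' => pop. Stack: b
  Read 'c': push. Stack: bc
  Read 'c': matches stack top 'c' => pop. Stack: b
  Read 'b': matches stack top 'b' => pop. Stack: (empty)
  Read 'd': push. Stack: d
  Read 'a': push. Stack: da
Final stack: "da" (length 2)

2


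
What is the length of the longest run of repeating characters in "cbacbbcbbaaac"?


Input: "cbacbbcbbaaac"
Scanning for longest run:
  Position 1 ('b'): new char, reset run to 1
  Position 2 ('a'): new char, reset run to 1
  Position 3 ('c'): new char, reset run to 1
  Position 4 ('b'): new char, reset run to 1
  Position 5 ('b'): continues run of 'b', length=2
  Position 6 ('c'): new char, reset run to 1
  Position 7 ('b'): new char, reset run to 1
  Position 8 ('b'): continues run of 'b', length=2
  Position 9 ('a'): new char, reset run to 1
  Position 10 ('a'): continues run of 'a', length=2
  Position 11 ('a'): continues run of 'a', length=3
  Position 12 ('c'): new char, reset run to 1
Longest run: 'a' with length 3

3


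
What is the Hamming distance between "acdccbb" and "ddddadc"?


Comparing "acdccbb" and "ddddadc" position by position:
  Position 0: 'a' vs 'd' => differ
  Position 1: 'c' vs 'd' => differ
  Position 2: 'd' vs 'd' => same
  Position 3: 'c' vs 'd' => differ
  Position 4: 'c' vs 'a' => differ
  Position 5: 'b' vs 'd' => differ
  Position 6: 'b' vs 'c' => differ
Total differences (Hamming distance): 6

6


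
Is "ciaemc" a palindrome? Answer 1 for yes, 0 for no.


Input: ciaemc
Reversed: cmeaic
  Compare pos 0 ('c') with pos 5 ('c'): match
  Compare pos 1 ('i') with pos 4 ('m'): MISMATCH
  Compare pos 2 ('a') with pos 3 ('e'): MISMATCH
Result: not a palindrome

0


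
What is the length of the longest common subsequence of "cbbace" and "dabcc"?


LCS of "cbbace" and "dabcc"
DP table:
           d    a    b    c    c
      0    0    0    0    0    0
  c   0    0    0    0    1    1
  b   0    0    0    1    1    1
  b   0    0    0    1    1    1
  a   0    0    1    1    1    1
  c   0    0    1    1    2    2
  e   0    0    1    1    2    2
LCS length = dp[6][5] = 2

2


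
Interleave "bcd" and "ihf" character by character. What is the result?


Interleaving "bcd" and "ihf":
  Position 0: 'b' from first, 'i' from second => "bi"
  Position 1: 'c' from first, 'h' from second => "ch"
  Position 2: 'd' from first, 'f' from second => "df"
Result: bichdf

bichdf


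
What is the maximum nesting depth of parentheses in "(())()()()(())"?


Input: "(())()()()(())"
Tracking depth:
  Position 0 '(': depth becomes 1
  Position 1 '(': depth becomes 2
  Position 2 ')': depth becomes 1
  Position 3 ')': depth becomes 0
  Position 4 '(': depth becomes 1
  Position 5 ')': depth becomes 0
  Position 6 '(': depth becomes 1
  Position 7 ')': depth becomes 0
  Position 8 '(': depth becomes 1
  Position 9 ')': depth becomes 0
  Position 10 '(': depth becomes 1
  Position 11 '(': depth becomes 2
  Position 12 ')': depth becomes 1
  Position 13 ')': depth becomes 0
Maximum depth reached: 2

2


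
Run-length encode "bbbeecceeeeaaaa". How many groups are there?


Input: bbbeecceeeeaaaa
Scanning for consecutive runs:
  Group 1: 'b' x 3 (positions 0-2)
  Group 2: 'e' x 2 (positions 3-4)
  Group 3: 'c' x 2 (positions 5-6)
  Group 4: 'e' x 4 (positions 7-10)
  Group 5: 'a' x 4 (positions 11-14)
Total groups: 5

5


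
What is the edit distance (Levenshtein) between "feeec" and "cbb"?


Computing edit distance: "feeec" -> "cbb"
DP table:
           c    b    b
      0    1    2    3
  f   1    1    2    3
  e   2    2    2    3
  e   3    3    3    3
  e   4    4    4    4
  c   5    4    5    5
Edit distance = dp[5][3] = 5

5
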